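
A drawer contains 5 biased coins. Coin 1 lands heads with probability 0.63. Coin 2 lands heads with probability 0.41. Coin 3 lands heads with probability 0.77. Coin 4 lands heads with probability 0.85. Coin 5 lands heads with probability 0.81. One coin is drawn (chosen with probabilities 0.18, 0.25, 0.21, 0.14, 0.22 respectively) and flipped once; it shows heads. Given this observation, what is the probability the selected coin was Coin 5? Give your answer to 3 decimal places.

Posterior probability ≈ 0.264

P(heads|C1) = 0.63; P(heads|C2) = 0.41; P(heads|C3) = 0.77; P(heads|C4) = 0.85; P(heads|C5) = 0.81.
Prior × likelihood for each source: 0.18·0.63=0.1134, 0.25·0.41=0.1025, 0.21·0.77=0.1617, 0.14·0.85=0.1190, 0.22·0.81=0.1782. Summing gives P(heads) = 0.67480.
P(Coin 5 | heads) = 0.1782 / 0.67480 = 0.264.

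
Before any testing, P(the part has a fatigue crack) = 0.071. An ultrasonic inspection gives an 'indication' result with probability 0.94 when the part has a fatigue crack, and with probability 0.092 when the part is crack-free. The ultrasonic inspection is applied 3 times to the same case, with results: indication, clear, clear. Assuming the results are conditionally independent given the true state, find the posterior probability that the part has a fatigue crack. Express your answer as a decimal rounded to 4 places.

Posterior P(H) ≈ 0.0034

With H the event that the part has a fatigue crack, the joint likelihood of the observed sequence is P(data|H) = 0.94·0.06·0.06 = 0.0033840 and P(data|¬H) = 0.092·0.908·0.908 = 0.075851.
Bayes: P(H|data) = 0.071·0.0033840 / (0.071·0.0033840 + 0.929·0.075851) = 0.00024026/0.070706 = 0.0034.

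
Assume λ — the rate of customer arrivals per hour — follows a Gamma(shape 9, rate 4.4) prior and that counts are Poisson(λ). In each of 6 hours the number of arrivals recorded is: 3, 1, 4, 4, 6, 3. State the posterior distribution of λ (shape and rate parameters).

Posterior: Gamma(shape=30, rate=10.4)

Total count ∑xᵢ = 21 over n = 6 hours.
Gamma is conjugate to the Poisson likelihood: posterior is Gamma(shape = 9+21 = 30, rate = 4.4+6 = 10.4).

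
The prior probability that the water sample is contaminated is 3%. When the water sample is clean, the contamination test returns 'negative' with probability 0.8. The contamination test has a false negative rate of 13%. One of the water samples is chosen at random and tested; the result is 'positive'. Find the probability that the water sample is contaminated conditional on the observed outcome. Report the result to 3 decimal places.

Write H for 'the water sample is contaminated'. Prior odds H:¬H = 0.03/0.97 = 0.030928. For the 'positive' outcome, the likelihood ratio is 0.87/0.2 = 4.3500.
Posterior odds = 0.030928 × 4.3500 = 0.13454, so P(H|E) = 0.13454/(1+0.13454) = 0.119.

P(H | E) ≈ 0.119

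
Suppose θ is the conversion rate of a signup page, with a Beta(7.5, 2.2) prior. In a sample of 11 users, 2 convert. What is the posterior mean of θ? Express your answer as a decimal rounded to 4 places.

Posterior mean ≈ 0.4589

Observing 2 successes and 9 failures updates Beta(7.5, 2.2) by adding the success and failure counts to the two shape parameters: α = 7.5+2 = 9.5, β = 2.2+9 = 11.2.
Posterior mean = α/(α+β) = 9.5/20.7 = 0.4589.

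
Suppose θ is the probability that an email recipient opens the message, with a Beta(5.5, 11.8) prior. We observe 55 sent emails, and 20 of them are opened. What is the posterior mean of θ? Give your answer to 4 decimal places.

The binomial likelihood is conjugate to the Beta prior: with 20 successes and 35 failures, the posterior is Beta(5.5+20, 11.8+35) = Beta(25.5, 46.8).
E[θ | data] = 25.5/(25.5+46.8) = 0.3527.

Posterior mean ≈ 0.3527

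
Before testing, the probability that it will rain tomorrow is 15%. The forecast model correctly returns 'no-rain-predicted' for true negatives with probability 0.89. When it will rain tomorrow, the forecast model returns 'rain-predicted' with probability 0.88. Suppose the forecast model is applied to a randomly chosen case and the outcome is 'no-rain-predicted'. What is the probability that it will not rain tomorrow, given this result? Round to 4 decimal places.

P(¬H | E) ≈ 0.9768

Write H for 'it will rain tomorrow'. Prior odds H:¬H = 0.15/0.85 = 0.17647. For the 'no-rain-predicted' outcome, the likelihood ratio is 0.12/0.89 = 0.13483.
Posterior odds = 0.17647 × 0.13483 = 0.023794, so P(H|E) = 0.023794/(1+0.023794) = 0.0232. Then P(¬H|E) = 1 − 0.0232 = 0.9768.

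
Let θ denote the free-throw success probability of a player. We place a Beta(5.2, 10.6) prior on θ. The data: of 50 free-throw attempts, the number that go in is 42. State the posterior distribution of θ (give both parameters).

Observing 42 successes and 8 failures updates Beta(5.2, 10.6) by adding the success and failure counts to the two shape parameters: α = 5.2+42 = 47.2, β = 10.6+8 = 18.6.

Posterior: Beta(47.2, 18.6)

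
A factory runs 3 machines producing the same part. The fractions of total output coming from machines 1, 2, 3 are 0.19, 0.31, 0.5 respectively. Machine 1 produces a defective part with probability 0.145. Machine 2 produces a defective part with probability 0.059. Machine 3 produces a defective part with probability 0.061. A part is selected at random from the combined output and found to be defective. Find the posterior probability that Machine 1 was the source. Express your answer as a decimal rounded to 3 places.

Posterior probability ≈ 0.361

P(defective|M1) = 0.145; P(defective|M2) = 0.059; P(defective|M3) = 0.061.
Prior × likelihood for each source: 0.19·0.145=0.02755, 0.31·0.059=0.01829, 0.5·0.061=0.03050. Summing gives P(defective) = 0.076340.
P(Machine 1 | defective) = 0.02755 / 0.076340 = 0.361.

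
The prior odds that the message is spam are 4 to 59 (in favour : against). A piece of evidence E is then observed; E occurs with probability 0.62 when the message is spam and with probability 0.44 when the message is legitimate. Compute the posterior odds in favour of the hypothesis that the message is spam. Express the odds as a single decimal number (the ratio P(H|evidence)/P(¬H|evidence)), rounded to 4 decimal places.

Prior odds = 4/59 = 0.067797. In log-odds, ln(0.067797) = -2.6912.
Add log likelihood ratio: ln(1.4091) = 0.34294.
Posterior log-odds = -2.3483, so posterior odds = exp(-2.3483) = 0.095532.

Posterior odds ≈ 0.0955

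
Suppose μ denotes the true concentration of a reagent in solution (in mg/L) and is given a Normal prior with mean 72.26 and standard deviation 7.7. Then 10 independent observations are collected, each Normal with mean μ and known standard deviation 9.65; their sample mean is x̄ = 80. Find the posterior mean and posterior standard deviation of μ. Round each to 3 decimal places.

Posterior mean ≈ 78.949; posterior SD ≈ 2.837

Prior precision 1/τ₀² = 1/7.7² = 0.0168663; data precision n/σ² = 10/9.65² = 0.107385.
Posterior precision = 0.0168663 + 0.107385 = 0.124252, giving posterior SD = 1/√0.124252 = 2.837.
Posterior mean = (0.0168663·72.26 + 0.107385·80) / 0.124252 = 78.949.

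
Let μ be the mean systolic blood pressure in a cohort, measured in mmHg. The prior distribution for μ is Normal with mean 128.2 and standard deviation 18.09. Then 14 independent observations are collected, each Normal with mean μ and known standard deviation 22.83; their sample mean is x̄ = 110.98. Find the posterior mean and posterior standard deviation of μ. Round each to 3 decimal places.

With known σ, the Normal prior is conjugate. Weight on the data is w = (n/σ²)/(n/σ² + 1/τ₀²) = 0.0268606/(0.0268606+0.00305579) = 0.89786.
Posterior mean = w·x̄ + (1−w)·μ₀ = 0.89786·110.98 + 0.10214·128.2 = 112.739. Posterior variance = 1/(0.0268606+0.00305579) = 33.4265, so SD = 5.782.

Posterior mean ≈ 112.739; posterior SD ≈ 5.782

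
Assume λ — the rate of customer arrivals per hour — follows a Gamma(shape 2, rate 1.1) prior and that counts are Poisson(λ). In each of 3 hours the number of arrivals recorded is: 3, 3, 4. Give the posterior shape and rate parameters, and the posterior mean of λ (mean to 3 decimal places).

The Poisson likelihood adds the total count to the shape and the number of exposure periods to the rate. Here ∑xᵢ = 10 and n = 3, so shape 2→12 and rate 1.1→4.1.
E[λ | data] = 12/4.1 = 2.927.

Posterior: Gamma(shape=12, rate=4.1); mean ≈ 2.927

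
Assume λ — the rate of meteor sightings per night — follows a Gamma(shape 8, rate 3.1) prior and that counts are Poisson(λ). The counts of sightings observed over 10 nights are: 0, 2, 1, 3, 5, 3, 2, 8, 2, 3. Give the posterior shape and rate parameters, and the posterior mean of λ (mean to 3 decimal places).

Total count ∑xᵢ = 29 over n = 10 nights.
Gamma is conjugate to the Poisson likelihood: posterior is Gamma(shape = 8+29 = 37, rate = 3.1+10 = 13.1).
E[λ | data] = 37/13.1 = 2.824.

Posterior: Gamma(shape=37, rate=13.1); mean ≈ 2.824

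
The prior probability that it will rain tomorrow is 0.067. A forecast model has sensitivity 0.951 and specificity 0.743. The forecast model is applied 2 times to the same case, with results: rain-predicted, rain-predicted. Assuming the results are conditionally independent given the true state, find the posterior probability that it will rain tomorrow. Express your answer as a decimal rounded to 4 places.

Let H be the event that it will rain tomorrow; start with P(H) = 0.067. P('rain-predicted'|H) = 0.951, P('rain-predicted'|¬H) = 0.257.
Update on result 1 ('rain-predicted'): P(H) ← 0.951·0.0670 / (0.951·0.0670 + 0.257·0.9330) = 0.063717/0.30350 = 0.2099.
Update on result 2 ('rain-predicted'): P(H) ← 0.951·0.2099 / (0.951·0.2099 + 0.257·0.7901) = 0.19965/0.40270 = 0.4958.

Posterior P(H) ≈ 0.4958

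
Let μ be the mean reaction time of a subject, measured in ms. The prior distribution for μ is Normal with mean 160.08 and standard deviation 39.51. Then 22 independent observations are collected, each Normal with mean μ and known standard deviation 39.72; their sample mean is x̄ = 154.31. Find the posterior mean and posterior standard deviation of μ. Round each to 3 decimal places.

Prior precision 1/τ₀² = 1/39.51² = 0.00064060; data precision n/σ² = 22/39.72² = 0.0139445.
Posterior precision = 0.00064060 + 0.0139445 = 0.0145851, giving posterior SD = 1/√0.0145851 = 8.280.
Posterior mean = (0.00064060·160.08 + 0.0139445·154.31) / 0.0145851 = 154.563.

Posterior mean ≈ 154.563; posterior SD ≈ 8.280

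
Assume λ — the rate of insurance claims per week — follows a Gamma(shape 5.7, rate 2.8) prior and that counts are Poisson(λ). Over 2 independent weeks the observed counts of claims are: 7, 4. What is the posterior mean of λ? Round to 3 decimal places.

Posterior mean ≈ 3.479

The Poisson likelihood adds the total count to the shape and the number of exposure periods to the rate. Here ∑xᵢ = 11 and n = 2, so shape 5.7→16.7 and rate 2.8→4.8.
Posterior mean = shape/rate = 16.7/4.8 = 3.479.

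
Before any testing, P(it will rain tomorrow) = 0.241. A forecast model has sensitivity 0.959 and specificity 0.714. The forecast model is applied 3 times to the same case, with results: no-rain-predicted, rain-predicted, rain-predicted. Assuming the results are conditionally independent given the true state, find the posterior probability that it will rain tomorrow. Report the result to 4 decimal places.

Posterior P(H) ≈ 0.1701

Let H be the event that it will rain tomorrow; start with P(H) = 0.241. P('rain-predicted'|H) = 0.959, P('rain-predicted'|¬H) = 0.286.
Update on result 1 ('no-rain-predicted'): P(H) ← 0.041·0.2410 / (0.041·0.2410 + 0.714·0.7590) = 0.0098810/0.55181 = 0.0179.
Update on result 2 ('rain-predicted'): P(H) ← 0.959·0.0179 / (0.959·0.0179 + 0.286·0.9821) = 0.017172/0.29805 = 0.0576.
Update on result 3 ('rain-predicted'): P(H) ← 0.959·0.0576 / (0.959·0.0576 + 0.286·0.9424) = 0.055254/0.32478 = 0.1701.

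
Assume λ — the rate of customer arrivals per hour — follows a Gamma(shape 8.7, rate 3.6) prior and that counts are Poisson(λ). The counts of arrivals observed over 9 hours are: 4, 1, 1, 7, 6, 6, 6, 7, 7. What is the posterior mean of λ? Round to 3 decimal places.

Posterior mean ≈ 4.262

The Poisson likelihood adds the total count to the shape and the number of exposure periods to the rate. Here ∑xᵢ = 45 and n = 9, so shape 8.7→53.7 and rate 3.6→12.6.
Posterior mean = shape/rate = 53.7/12.6 = 4.262.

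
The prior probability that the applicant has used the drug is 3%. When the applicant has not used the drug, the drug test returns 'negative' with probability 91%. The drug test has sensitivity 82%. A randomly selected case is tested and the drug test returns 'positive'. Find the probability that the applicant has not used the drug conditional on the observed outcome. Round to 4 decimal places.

P(¬H | E) ≈ 0.7802

Let H be the event that the applicant has used the drug. P(H) = 0.03, so P(¬H) = 0.97. With E the 'positive' result, P(E|H) = 0.82 and P(E|¬H) = 0.09.
P(E) = 0.82·0.03 + 0.09·0.97 = 0.024600 + 0.087300 = 0.11190.
By Bayes' theorem, P(H|E) = 0.024600 / 0.11190 = 0.2198. Hence P(¬H|E) = 1 − 0.2198 = 0.7802.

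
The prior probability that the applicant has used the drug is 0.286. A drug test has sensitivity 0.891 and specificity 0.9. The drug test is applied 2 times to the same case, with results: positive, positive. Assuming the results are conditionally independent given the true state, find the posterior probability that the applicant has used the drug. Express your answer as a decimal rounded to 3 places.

Let H be the event that the applicant has used the drug; start with P(H) = 0.286. P('positive'|H) = 0.891, P('positive'|¬H) = 0.1.
Update on result 1 ('positive'): P(H) ← 0.891·0.2860 / (0.891·0.2860 + 0.1·0.7140) = 0.25483/0.32623 = 0.7811.
Update on result 2 ('positive'): P(H) ← 0.891·0.7811 / (0.891·0.7811 + 0.1·0.2189) = 0.69599/0.71788 = 0.9695.

Posterior P(H) ≈ 0.970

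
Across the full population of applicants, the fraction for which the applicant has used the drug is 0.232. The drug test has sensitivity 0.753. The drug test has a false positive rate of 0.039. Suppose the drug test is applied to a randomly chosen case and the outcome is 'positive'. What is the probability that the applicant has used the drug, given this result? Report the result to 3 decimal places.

P(H | E) ≈ 0.854

Let H be the event that the applicant has used the drug. P(H) = 0.232, so P(¬H) = 0.768. With E the 'positive' result, P(E|H) = 0.753 and P(E|¬H) = 0.039.
P(E) = 0.753·0.232 + 0.039·0.768 = 0.17470 + 0.029952 = 0.20465.
By Bayes' theorem, P(H|E) = 0.17470 / 0.20465 = 0.854.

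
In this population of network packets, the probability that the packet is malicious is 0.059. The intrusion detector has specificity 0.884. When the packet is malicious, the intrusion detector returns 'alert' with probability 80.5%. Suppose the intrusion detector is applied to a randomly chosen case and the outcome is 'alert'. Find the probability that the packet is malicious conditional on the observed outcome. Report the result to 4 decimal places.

Let H be the event that the packet is malicious. P(H) = 0.059, so P(¬H) = 0.941. With E the 'alert' result, P(E|H) = 0.805 and P(E|¬H) = 0.116.
P(E) = 0.805·0.059 + 0.116·0.941 = 0.047495 + 0.10916 = 0.15665.
By Bayes' theorem, P(H|E) = 0.047495 / 0.15665 = 0.3032.

P(H | E) ≈ 0.3032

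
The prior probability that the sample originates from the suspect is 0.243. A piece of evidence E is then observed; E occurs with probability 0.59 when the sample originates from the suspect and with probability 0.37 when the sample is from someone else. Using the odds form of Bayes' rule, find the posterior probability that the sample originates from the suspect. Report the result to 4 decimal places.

Posterior probability ≈ 0.3386

Prior odds = 0.243/(1−0.243) = 0.32100. In log-odds, ln(0.32100) = -1.1363.
Add log likelihood ratio: ln(1.5946) = 0.46662.
Posterior log-odds = -0.66968, so posterior odds = exp(-0.66968) = 0.51187. Converting, P(H|E) = 0.51187/1.5119 = 0.3386.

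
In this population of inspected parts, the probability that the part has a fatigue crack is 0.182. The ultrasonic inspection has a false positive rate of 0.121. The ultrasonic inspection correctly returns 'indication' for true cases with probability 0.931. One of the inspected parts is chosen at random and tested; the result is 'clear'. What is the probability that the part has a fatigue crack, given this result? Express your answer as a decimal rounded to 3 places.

Let H be the event that the part has a fatigue crack. P(H) = 0.182, so P(¬H) = 0.818. With E the 'clear' result, P(E|H) = 0.069 and P(E|¬H) = 0.879.
P(E) = 0.069·0.182 + 0.879·0.818 = 0.012558 + 0.71902 = 0.73158.
By Bayes' theorem, P(H|E) = 0.012558 / 0.73158 = 0.017.

P(H | E) ≈ 0.017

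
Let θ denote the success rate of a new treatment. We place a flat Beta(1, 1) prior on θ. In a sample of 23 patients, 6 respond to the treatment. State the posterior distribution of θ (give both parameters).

The binomial likelihood is conjugate to the Beta prior: with 6 successes and 17 failures, the posterior is Beta(1+6, 1+17) = Beta(7, 18).

Posterior: Beta(7, 18)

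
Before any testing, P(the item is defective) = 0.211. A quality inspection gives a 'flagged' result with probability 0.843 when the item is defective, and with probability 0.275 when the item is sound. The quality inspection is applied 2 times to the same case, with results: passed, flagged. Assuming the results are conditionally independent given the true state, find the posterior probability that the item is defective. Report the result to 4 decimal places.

Posterior P(H) ≈ 0.1508

Let H be the event that the item is defective; start with P(H) = 0.211. P('flagged'|H) = 0.843, P('flagged'|¬H) = 0.275.
Update on result 1 ('passed'): P(H) ← 0.157·0.2110 / (0.157·0.2110 + 0.725·0.7890) = 0.033127/0.60515 = 0.0547.
Update on result 2 ('flagged'): P(H) ← 0.843·0.0547 / (0.843·0.0547 + 0.275·0.9453) = 0.046147/0.30609 = 0.1508.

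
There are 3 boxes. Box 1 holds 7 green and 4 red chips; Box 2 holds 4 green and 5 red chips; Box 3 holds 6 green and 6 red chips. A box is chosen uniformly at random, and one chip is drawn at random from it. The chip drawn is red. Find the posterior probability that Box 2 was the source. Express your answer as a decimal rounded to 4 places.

P(red|Box 1) = 0.3636; P(red|Box 2) = 0.5556; P(red|Box 3) = 0.5.
Prior × likelihood for each source: 0.333333·0.3636=0.1212, 0.333333·0.5556=0.1852, 0.333333·0.5=0.1667. Summing gives P(red) = 0.47306.
P(Box 2 | red) = 0.1852 / 0.47306 = 0.3915.

Posterior probability ≈ 0.3915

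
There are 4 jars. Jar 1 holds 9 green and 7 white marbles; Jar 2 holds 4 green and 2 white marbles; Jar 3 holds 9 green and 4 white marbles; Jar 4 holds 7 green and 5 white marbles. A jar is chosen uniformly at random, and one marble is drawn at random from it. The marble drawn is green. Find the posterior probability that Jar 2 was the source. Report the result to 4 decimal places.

Posterior probability ≈ 0.2662

Tabulate prior·likelihood by source: [1] prior 0.25, lik 0.5625, product 0.1406; [2] prior 0.25, lik 0.6667, product 0.1667; [3] prior 0.25, lik 0.6923, product 0.1731; [4] prior 0.25, lik 0.5833, product 0.1458.
Normalizing constant = 0.62620; the posterior for Jar 2 is its product over the sum, 0.1667/0.62620 = 0.2662.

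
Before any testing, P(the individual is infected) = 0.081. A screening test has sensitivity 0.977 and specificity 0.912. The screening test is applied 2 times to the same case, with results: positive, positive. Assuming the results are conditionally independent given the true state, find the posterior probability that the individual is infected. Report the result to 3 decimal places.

Let H be the event that the individual is infected; start with P(H) = 0.081. P('positive'|H) = 0.977, P('positive'|¬H) = 0.088.
Update on result 1 ('positive'): P(H) ← 0.977·0.0810 / (0.977·0.0810 + 0.088·0.9190) = 0.079137/0.16001 = 0.4946.
Update on result 2 ('positive'): P(H) ← 0.977·0.4946 / (0.977·0.4946 + 0.088·0.5054) = 0.48320/0.52768 = 0.9157.

Posterior P(H) ≈ 0.916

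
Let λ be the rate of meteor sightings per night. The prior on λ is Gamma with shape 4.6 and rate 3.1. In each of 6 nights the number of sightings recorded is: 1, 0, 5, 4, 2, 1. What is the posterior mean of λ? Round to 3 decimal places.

The Poisson likelihood adds the total count to the shape and the number of exposure periods to the rate. Here ∑xᵢ = 13 and n = 6, so shape 4.6→17.6 and rate 3.1→9.1.
Posterior mean = shape/rate = 17.6/9.1 = 1.934.

Posterior mean ≈ 1.934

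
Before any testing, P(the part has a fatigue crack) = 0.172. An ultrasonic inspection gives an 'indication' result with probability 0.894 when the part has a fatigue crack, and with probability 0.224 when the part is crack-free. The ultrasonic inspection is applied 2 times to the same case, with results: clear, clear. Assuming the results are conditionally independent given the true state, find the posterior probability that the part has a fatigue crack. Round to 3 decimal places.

Posterior P(H) ≈ 0.004

With H the event that the part has a fatigue crack, the joint likelihood of the observed sequence is P(data|H) = 0.106·0.106 = 0.011236 and P(data|¬H) = 0.776·0.776 = 0.60218.
Bayes: P(H|data) = 0.172·0.011236 / (0.172·0.011236 + 0.828·0.60218) = 0.0019326/0.50053 = 0.0039.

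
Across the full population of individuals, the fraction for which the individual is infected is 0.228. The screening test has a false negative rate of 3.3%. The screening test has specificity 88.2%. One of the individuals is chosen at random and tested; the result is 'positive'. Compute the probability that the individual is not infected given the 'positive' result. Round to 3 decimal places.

Let H be the event that the individual is infected. P(H) = 0.228, so P(¬H) = 0.772. With E the 'positive' result, P(E|H) = 0.967 and P(E|¬H) = 0.118.
P(E) = 0.967·0.228 + 0.118·0.772 = 0.22048 + 0.091096 = 0.31157.
By Bayes' theorem, P(H|E) = 0.22048 / 0.31157 = 0.708. Hence P(¬H|E) = 1 − 0.708 = 0.292.

P(¬H | E) ≈ 0.292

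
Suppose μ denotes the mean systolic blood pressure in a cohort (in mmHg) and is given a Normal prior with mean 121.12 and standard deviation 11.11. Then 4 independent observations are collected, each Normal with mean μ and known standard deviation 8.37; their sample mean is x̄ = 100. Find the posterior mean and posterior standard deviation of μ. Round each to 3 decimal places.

Prior precision 1/τ₀² = 1/11.11² = 0.00810162; data precision n/σ² = 4/8.37² = 0.0570964.
Posterior precision = 0.00810162 + 0.0570964 = 0.0651981, giving posterior SD = 1/√0.0651981 = 3.916.
Posterior mean = (0.00810162·121.12 + 0.0570964·100) / 0.0651981 = 102.624.

Posterior mean ≈ 102.624; posterior SD ≈ 3.916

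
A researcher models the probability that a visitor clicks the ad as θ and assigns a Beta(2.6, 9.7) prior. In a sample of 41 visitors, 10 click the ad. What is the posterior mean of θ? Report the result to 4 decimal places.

Posterior mean ≈ 0.2364

The binomial likelihood is conjugate to the Beta prior: with 10 successes and 31 failures, the posterior is Beta(2.6+10, 9.7+31) = Beta(12.6, 40.7).
E[θ | data] = 12.6/(12.6+40.7) = 0.2364.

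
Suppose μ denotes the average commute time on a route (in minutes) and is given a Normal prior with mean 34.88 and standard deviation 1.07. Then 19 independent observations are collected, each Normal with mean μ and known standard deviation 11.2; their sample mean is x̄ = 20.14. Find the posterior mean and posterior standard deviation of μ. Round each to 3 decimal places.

Posterior mean ≈ 32.702; posterior SD ≈ 0.988

Prior precision 1/τ₀² = 1/1.07² = 0.873439; data precision n/σ² = 19/11.2² = 0.151467.
Posterior precision = 0.873439 + 0.151467 = 1.02491, giving posterior SD = 1/√1.02491 = 0.988.
Posterior mean = (0.873439·34.88 + 0.151467·20.14) / 1.02491 = 32.702.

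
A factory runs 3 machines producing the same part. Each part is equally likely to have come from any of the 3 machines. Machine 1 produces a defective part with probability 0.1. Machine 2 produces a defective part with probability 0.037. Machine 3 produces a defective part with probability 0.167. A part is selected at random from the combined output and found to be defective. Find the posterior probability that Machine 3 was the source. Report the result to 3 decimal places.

Tabulate prior·likelihood by source: [1] prior 0.333333, lik 0.1, product 0.03333; [2] prior 0.333333, lik 0.037, product 0.01233; [3] prior 0.333333, lik 0.167, product 0.05567.
Normalizing constant = 0.10133; the posterior for Machine 3 is its product over the sum, 0.05567/0.10133 = 0.549.

Posterior probability ≈ 0.549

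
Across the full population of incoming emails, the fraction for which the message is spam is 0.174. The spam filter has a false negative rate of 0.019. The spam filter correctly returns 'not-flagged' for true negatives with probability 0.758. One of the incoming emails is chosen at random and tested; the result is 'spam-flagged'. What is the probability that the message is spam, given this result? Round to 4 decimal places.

P(H | E) ≈ 0.4606

Write H for 'the message is spam'. Prior odds H:¬H = 0.174/0.826 = 0.21065. For the 'spam-flagged' outcome, the likelihood ratio is 0.981/0.242 = 4.0537.
Posterior odds = 0.21065 × 4.0537 = 0.85393, so P(H|E) = 0.85393/(1+0.85393) = 0.4606.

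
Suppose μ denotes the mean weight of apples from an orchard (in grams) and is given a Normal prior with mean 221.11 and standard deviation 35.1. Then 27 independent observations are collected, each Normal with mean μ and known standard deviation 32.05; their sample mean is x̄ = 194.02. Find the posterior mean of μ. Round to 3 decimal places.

With known σ, the Normal prior is conjugate. Weight on the data is w = (n/σ²)/(n/σ² + 1/τ₀²) = 0.0262850/(0.0262850+0.00081168) = 0.97004.
Posterior mean = w·x̄ + (1−w)·μ₀ = 0.97004·194.02 + 0.029955·221.11 = 194.831.

Posterior mean ≈ 194.831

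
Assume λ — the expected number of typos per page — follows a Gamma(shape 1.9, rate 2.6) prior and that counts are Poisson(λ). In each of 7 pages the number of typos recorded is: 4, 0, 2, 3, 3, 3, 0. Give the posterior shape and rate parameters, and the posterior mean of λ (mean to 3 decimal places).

Posterior: Gamma(shape=16.9, rate=9.6); mean ≈ 1.760

Total count ∑xᵢ = 15 over n = 7 pages.
Gamma is conjugate to the Poisson likelihood: posterior is Gamma(shape = 1.9+15 = 16.9, rate = 2.6+7 = 9.6).
Posterior mean = shape/rate = 16.9/9.6 = 1.760.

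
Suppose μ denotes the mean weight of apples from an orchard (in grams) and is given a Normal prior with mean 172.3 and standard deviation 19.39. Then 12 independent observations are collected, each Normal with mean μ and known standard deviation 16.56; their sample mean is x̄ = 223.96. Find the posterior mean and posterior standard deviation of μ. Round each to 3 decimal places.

With known σ, the Normal prior is conjugate. Weight on the data is w = (n/σ²)/(n/σ² + 1/τ₀²) = 0.0437583/(0.0437583+0.00265977) = 0.94270.
Posterior mean = w·x̄ + (1−w)·μ₀ = 0.94270·223.96 + 0.057300·172.3 = 221.000. Posterior variance = 1/(0.0437583+0.00265977) = 21.5433, so SD = 4.641.

Posterior mean ≈ 221.000; posterior SD ≈ 4.641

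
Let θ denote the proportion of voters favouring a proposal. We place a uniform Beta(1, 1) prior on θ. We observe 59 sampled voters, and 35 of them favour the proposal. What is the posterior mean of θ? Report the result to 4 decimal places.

Posterior mean ≈ 0.5902

Observing 35 successes and 24 failures updates Beta(1, 1) by adding the success and failure counts to the two shape parameters: α = 1+35 = 36, β = 1+24 = 25.
Posterior mean = α/(α+β) = 36/61 = 0.5902.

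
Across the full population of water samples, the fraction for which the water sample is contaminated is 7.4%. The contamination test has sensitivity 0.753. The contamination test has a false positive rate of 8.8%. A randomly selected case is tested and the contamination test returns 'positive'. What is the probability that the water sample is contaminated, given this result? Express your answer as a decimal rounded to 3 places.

P(H | E) ≈ 0.406

Let H be the event that the water sample is contaminated. P(H) = 0.074, so P(¬H) = 0.926. With E the 'positive' result, P(E|H) = 0.753 and P(E|¬H) = 0.088.
P(E) = 0.753·0.074 + 0.088·0.926 = 0.055722 + 0.081488 = 0.13721.
By Bayes' theorem, P(H|E) = 0.055722 / 0.13721 = 0.406.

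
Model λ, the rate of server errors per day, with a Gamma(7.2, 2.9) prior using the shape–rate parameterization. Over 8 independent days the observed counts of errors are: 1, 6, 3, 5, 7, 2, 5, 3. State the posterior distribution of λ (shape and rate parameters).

Total count ∑xᵢ = 32 over n = 8 days.
Gamma is conjugate to the Poisson likelihood: posterior is Gamma(shape = 7.2+32 = 39.2, rate = 2.9+8 = 10.9).

Posterior: Gamma(shape=39.2, rate=10.9)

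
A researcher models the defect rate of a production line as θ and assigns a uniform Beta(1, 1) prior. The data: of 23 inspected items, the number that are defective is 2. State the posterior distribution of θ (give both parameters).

Posterior: Beta(3, 22)

Observing 2 successes and 21 failures updates Beta(1, 1) by adding the success and failure counts to the two shape parameters: α = 1+2 = 3, β = 1+21 = 22.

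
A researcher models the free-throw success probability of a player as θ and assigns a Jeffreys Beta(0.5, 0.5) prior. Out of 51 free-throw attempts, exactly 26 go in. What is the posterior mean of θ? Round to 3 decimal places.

Posterior mean ≈ 0.510

Observing 26 successes and 25 failures updates Beta(0.5, 0.5) by adding the success and failure counts to the two shape parameters: α = 0.5+26 = 26.5, β = 0.5+25 = 25.5.
E[θ | data] = 26.5/(26.5+25.5) = 0.510.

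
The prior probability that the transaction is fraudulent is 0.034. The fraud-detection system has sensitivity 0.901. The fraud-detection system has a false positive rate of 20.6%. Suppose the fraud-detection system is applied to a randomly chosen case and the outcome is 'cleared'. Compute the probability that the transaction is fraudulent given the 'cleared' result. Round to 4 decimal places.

Write H for 'the transaction is fraudulent'. Prior odds H:¬H = 0.034/0.966 = 0.035197. For the 'cleared' outcome, the likelihood ratio is 0.099/0.794 = 0.12469.
Posterior odds = 0.035197 × 0.12469 = 0.0043885, so P(H|E) = 0.0043885/(1+0.0043885) = 0.0044.

P(H | E) ≈ 0.0044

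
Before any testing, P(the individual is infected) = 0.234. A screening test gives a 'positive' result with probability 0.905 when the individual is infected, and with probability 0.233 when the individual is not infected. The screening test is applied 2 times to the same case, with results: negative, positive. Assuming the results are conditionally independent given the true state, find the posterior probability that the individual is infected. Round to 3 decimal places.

Let H be the event that the individual is infected; start with P(H) = 0.234. P('positive'|H) = 0.905, P('positive'|¬H) = 0.233.
Update on result 1 ('negative'): P(H) ← 0.095·0.2340 / (0.095·0.2340 + 0.767·0.7660) = 0.022230/0.60975 = 0.0365.
Update on result 2 ('positive'): P(H) ← 0.905·0.0365 / (0.905·0.0365 + 0.233·0.9635) = 0.032994/0.25750 = 0.1281.

Posterior P(H) ≈ 0.128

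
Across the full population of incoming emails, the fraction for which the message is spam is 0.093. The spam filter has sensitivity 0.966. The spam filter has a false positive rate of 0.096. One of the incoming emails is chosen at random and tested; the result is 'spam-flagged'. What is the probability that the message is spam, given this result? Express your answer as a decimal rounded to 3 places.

P(H | E) ≈ 0.508

Write H for 'the message is spam'. Prior odds H:¬H = 0.093/0.907 = 0.10254. For the 'spam-flagged' outcome, the likelihood ratio is 0.966/0.096 = 10.062.
Posterior odds = 0.10254 × 10.062 = 1.0318, so P(H|E) = 1.0318/(1+1.0318) = 0.508.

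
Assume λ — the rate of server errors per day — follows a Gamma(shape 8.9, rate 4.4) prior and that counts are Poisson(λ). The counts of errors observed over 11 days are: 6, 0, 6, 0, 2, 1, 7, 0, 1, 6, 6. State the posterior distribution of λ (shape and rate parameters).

Posterior: Gamma(shape=43.9, rate=15.4)

The Poisson likelihood adds the total count to the shape and the number of exposure periods to the rate. Here ∑xᵢ = 35 and n = 11, so shape 8.9→43.9 and rate 4.4→15.4.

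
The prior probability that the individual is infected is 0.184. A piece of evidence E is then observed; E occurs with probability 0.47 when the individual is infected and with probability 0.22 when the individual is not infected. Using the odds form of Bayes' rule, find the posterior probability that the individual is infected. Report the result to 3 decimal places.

Posterior probability ≈ 0.325

Prior odds = 0.184/(1−0.184) = 0.22549.
Likelihood ratio for E = 0.47/0.22 = 2.1364.
Posterior odds = prior odds × LR = 0.48173.
Posterior probability = odds/(1+odds) = 0.48173/1.4817 = 0.325.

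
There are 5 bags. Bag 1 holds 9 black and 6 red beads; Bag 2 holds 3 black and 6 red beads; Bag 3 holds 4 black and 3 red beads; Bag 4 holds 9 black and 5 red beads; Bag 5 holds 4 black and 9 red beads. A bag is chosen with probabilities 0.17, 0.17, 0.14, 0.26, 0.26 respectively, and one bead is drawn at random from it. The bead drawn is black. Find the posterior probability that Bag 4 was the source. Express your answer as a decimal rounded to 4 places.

Posterior probability ≈ 0.3441

P(black|Bag 1) = 0.6; P(black|Bag 2) = 0.3333; P(black|Bag 3) = 0.5714; P(black|Bag 4) = 0.6429; P(black|Bag 5) = 0.3077.
Prior × likelihood for each source: 0.17·0.6=0.1020, 0.17·0.3333=0.05667, 0.14·0.5714=0.08000, 0.26·0.6429=0.1671, 0.26·0.3077=0.08000. Summing gives P(black) = 0.48581.
P(Bag 4 | black) = 0.1671 / 0.48581 = 0.3441.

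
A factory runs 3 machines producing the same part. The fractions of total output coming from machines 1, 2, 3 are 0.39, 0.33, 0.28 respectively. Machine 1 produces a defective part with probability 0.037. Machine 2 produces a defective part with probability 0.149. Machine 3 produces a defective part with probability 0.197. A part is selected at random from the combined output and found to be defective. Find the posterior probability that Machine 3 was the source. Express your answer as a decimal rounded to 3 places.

Posterior probability ≈ 0.464

P(defective|M1) = 0.037; P(defective|M2) = 0.149; P(defective|M3) = 0.197.
Prior × likelihood for each source: 0.39·0.037=0.01443, 0.33·0.149=0.04917, 0.28·0.197=0.05516. Summing gives P(defective) = 0.11876.
P(Machine 3 | defective) = 0.05516 / 0.11876 = 0.464.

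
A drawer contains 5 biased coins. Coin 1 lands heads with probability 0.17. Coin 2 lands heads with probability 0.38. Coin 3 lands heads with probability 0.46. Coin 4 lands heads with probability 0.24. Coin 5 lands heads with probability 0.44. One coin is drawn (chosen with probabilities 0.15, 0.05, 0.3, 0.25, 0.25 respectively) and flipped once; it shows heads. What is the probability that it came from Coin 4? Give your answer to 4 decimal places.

P(heads|C1) = 0.17; P(heads|C2) = 0.38; P(heads|C3) = 0.46; P(heads|C4) = 0.24; P(heads|C5) = 0.44.
Prior × likelihood for each source: 0.15·0.17=0.02550, 0.05·0.38=0.01900, 0.3·0.46=0.1380, 0.25·0.24=0.06000, 0.25·0.44=0.1100. Summing gives P(heads) = 0.35250.
P(Coin 4 | heads) = 0.06000 / 0.35250 = 0.1702.

Posterior probability ≈ 0.1702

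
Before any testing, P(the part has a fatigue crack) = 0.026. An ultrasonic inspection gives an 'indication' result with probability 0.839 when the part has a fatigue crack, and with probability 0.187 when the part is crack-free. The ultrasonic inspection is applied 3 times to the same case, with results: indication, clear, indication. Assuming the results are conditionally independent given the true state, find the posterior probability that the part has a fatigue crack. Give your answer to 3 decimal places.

Posterior P(H) ≈ 0.096

With H the event that the part has a fatigue crack, the joint likelihood of the observed sequence is P(data|H) = 0.839·0.161·0.839 = 0.11333 and P(data|¬H) = 0.187·0.813·0.187 = 0.028430.
Bayes: P(H|data) = 0.026·0.11333 / (0.026·0.11333 + 0.974·0.028430) = 0.0029466/0.030637 = 0.0962.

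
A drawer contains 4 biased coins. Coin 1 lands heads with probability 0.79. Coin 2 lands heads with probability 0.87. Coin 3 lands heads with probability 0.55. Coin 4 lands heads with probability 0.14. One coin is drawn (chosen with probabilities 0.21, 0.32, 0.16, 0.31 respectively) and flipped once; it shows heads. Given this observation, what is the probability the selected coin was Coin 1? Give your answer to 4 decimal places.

P(heads|C1) = 0.79; P(heads|C2) = 0.87; P(heads|C3) = 0.55; P(heads|C4) = 0.14.
Prior × likelihood for each source: 0.21·0.79=0.1659, 0.32·0.87=0.2784, 0.16·0.55=0.08800, 0.31·0.14=0.04340. Summing gives P(heads) = 0.57570.
P(Coin 1 | heads) = 0.1659 / 0.57570 = 0.2882.

Posterior probability ≈ 0.2882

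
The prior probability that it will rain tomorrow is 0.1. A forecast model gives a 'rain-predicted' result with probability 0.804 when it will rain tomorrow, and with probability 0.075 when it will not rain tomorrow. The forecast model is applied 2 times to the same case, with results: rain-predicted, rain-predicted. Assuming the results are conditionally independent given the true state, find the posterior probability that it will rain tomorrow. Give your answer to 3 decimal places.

Posterior P(H) ≈ 0.927

Let H be the event that it will rain tomorrow; start with P(H) = 0.1. P('rain-predicted'|H) = 0.804, P('rain-predicted'|¬H) = 0.075.
Update on result 1 ('rain-predicted'): P(H) ← 0.804·0.1000 / (0.804·0.1000 + 0.075·0.9000) = 0.080400/0.14790 = 0.5436.
Update on result 2 ('rain-predicted'): P(H) ← 0.804·0.5436 / (0.804·0.5436 + 0.075·0.4564) = 0.43706/0.47129 = 0.9274.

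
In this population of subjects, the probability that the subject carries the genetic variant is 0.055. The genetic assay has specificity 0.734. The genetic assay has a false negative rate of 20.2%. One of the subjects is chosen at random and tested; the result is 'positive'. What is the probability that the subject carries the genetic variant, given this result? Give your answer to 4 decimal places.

Let H be the event that the subject carries the genetic variant. P(H) = 0.055, so P(¬H) = 0.945. With E the 'positive' result, P(E|H) = 0.798 and P(E|¬H) = 0.266.
P(E) = 0.798·0.055 + 0.266·0.945 = 0.043890 + 0.25137 = 0.29526.
By Bayes' theorem, P(H|E) = 0.043890 / 0.29526 = 0.1486.

P(H | E) ≈ 0.1486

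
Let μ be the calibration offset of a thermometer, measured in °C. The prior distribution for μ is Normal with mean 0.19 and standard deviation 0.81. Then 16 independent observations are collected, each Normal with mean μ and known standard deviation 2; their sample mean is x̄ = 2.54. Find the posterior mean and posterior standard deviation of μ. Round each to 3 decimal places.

Posterior mean ≈ 1.892; posterior SD ≈ 0.425

Prior precision 1/τ₀² = 1/0.81² = 1.52416; data precision n/σ² = 16/2² = 4.00000.
Posterior precision = 1.52416 + 4.00000 = 5.52416, giving posterior SD = 1/√5.52416 = 0.425.
Posterior mean = (1.52416·0.19 + 4.00000·2.54) / 5.52416 = 1.892.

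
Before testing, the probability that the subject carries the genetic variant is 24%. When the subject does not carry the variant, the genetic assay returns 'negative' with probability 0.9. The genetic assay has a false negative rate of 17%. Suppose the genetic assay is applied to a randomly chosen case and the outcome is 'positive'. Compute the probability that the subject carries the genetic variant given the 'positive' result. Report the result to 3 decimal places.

Let H be the event that the subject carries the genetic variant. P(H) = 0.24, so P(¬H) = 0.76. With E the 'positive' result, P(E|H) = 0.83 and P(E|¬H) = 0.1.
P(E) = 0.83·0.24 + 0.1·0.76 = 0.19920 + 0.076000 = 0.27520.
By Bayes' theorem, P(H|E) = 0.19920 / 0.27520 = 0.724.

P(H | E) ≈ 0.724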